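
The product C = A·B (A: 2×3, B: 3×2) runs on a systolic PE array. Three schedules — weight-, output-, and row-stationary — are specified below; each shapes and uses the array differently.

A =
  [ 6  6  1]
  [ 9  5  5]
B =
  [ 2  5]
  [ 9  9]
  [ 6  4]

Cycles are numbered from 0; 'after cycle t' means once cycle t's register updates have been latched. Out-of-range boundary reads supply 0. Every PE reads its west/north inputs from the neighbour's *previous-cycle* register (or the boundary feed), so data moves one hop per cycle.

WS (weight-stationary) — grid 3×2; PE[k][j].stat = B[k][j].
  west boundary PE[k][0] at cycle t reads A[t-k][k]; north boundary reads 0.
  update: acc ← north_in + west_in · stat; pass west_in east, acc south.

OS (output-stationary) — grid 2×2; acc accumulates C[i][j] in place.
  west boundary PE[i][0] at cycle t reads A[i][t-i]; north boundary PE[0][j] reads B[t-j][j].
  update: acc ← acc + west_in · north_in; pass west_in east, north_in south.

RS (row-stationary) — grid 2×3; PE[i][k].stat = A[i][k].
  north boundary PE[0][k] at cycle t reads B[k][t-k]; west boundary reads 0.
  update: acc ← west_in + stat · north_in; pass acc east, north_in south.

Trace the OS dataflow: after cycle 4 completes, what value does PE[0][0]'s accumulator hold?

OS (2×2). Following PE[0][0] plus its west/north inputs:
  [0] (0,0) acc=12 (h:6 v:2)
  [1] (0,0) acc=66 (h:6 v:9)
  [2] (0,0) acc=72 (h:1 v:6)
  [3] (0,0) acc=72 (h:0 v:0)
  [4] (0,0) acc=72 (h:0 v:0)

PE[0][0].acc = 72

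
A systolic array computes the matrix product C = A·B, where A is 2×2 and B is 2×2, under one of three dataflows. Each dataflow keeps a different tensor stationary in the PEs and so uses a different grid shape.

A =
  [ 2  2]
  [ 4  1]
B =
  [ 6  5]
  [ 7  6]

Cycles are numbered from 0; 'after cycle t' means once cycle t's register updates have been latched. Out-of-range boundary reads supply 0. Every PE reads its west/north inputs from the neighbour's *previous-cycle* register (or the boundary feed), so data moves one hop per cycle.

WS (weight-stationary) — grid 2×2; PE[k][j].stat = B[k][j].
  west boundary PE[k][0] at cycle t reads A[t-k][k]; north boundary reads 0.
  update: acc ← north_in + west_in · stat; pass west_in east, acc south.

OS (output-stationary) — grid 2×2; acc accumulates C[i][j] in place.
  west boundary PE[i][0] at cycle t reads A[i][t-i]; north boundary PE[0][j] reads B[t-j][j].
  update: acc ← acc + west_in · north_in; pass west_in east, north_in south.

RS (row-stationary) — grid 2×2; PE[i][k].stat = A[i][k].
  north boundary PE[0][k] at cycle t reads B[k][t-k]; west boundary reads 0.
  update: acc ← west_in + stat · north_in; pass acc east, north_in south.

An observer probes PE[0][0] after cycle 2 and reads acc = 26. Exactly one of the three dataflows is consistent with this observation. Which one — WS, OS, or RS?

WS [2×2] PE[0][0] across cycles:
  t=0 PE[0][0]: acc=12 h=2 v=12
  t=1 PE[0][0]: acc=24 h=4 v=24
  t=2 PE[0][0]: acc=0 h=0 v=0
OS [2×2] PE[0][0] across cycles:
  t=0 PE[0][0]: acc=12 h=2 v=6
  t=1 PE[0][0]: acc=26 h=2 v=7
  t=2 PE[0][0]: acc=26 h=0 v=0
RS [2×2] PE[0][0] across cycles:
  t=0 PE[0][0]: acc=12 h=12 v=6
  t=1 PE[0][0]: acc=10 h=10 v=5
  t=2 PE[0][0]: acc=0 h=0 v=0

dataflow = OS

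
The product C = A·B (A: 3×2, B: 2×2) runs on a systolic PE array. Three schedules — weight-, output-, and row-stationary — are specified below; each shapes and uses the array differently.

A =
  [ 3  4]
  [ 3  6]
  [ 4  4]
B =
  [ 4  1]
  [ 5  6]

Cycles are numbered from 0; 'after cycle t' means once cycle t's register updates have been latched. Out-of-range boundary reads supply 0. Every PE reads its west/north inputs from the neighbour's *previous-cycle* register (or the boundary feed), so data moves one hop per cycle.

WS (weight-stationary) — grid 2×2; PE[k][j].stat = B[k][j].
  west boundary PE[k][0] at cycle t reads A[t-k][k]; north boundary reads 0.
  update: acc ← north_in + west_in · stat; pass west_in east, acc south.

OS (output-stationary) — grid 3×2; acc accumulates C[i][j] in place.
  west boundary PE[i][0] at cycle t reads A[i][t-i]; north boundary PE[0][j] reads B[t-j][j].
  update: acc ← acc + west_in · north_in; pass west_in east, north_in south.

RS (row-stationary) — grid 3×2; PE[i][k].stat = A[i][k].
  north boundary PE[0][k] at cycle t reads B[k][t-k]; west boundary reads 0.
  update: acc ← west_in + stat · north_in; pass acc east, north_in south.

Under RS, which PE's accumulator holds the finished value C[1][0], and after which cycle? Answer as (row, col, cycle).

RS: C[1][0] accumulates in PE[1][1]:
  t=0 PE[1][1]: acc=0 h=0 v=0
  t=1 PE[1][1]: acc=0 h=0 v=0
  t=2 PE[1][1]: acc=42 h=42 v=5

(row, col, cycle) = (1, 1, 2)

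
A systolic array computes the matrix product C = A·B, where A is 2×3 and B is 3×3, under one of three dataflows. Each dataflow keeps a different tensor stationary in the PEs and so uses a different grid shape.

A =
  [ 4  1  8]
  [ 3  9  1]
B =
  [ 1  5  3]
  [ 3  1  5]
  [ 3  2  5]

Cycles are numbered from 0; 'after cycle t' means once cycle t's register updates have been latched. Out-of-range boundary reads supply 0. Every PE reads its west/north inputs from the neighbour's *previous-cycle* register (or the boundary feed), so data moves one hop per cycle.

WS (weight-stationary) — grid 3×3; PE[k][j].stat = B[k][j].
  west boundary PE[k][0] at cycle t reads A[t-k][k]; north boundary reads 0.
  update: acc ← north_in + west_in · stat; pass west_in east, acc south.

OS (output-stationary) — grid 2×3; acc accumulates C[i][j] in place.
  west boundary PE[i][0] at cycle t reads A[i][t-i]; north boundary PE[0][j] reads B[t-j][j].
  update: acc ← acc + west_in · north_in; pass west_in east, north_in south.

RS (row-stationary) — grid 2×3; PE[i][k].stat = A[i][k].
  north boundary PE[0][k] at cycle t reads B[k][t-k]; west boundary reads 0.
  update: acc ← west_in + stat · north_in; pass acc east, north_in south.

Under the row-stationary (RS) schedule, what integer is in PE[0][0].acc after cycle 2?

PE[0][0].acc = 12

RS on a 2×3 grid — tracing PE[0][0] and its feeders:
  0: (0,0).acc=4  regs=<4,1>
  1: (0,0).acc=20  regs=<20,5>
  2: (0,0).acc=12  regs=<12,3>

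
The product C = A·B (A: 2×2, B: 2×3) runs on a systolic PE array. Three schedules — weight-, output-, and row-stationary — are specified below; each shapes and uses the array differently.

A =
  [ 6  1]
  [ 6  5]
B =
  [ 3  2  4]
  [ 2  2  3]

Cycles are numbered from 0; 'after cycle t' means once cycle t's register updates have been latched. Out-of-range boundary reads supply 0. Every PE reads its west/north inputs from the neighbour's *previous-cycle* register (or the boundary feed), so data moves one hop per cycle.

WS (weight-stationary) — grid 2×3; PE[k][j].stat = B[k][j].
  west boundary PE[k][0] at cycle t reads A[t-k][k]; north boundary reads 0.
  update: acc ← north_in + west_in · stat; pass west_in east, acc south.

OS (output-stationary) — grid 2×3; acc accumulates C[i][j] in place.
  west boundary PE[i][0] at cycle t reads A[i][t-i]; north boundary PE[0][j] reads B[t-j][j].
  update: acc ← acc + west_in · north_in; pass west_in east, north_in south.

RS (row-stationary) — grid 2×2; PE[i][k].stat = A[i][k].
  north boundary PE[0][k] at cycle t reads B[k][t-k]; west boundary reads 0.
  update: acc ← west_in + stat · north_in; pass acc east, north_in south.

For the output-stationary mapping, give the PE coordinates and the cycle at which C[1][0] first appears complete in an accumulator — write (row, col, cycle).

(row, col, cycle) = (1, 0, 2)

OS — PE[1][0] is where C[1][0] collects:
  0: (1,0).acc=0  regs=<0,0>
  1: (1,0).acc=18  regs=<6,3>
  2: (1,0).acc=28  regs=<5,2>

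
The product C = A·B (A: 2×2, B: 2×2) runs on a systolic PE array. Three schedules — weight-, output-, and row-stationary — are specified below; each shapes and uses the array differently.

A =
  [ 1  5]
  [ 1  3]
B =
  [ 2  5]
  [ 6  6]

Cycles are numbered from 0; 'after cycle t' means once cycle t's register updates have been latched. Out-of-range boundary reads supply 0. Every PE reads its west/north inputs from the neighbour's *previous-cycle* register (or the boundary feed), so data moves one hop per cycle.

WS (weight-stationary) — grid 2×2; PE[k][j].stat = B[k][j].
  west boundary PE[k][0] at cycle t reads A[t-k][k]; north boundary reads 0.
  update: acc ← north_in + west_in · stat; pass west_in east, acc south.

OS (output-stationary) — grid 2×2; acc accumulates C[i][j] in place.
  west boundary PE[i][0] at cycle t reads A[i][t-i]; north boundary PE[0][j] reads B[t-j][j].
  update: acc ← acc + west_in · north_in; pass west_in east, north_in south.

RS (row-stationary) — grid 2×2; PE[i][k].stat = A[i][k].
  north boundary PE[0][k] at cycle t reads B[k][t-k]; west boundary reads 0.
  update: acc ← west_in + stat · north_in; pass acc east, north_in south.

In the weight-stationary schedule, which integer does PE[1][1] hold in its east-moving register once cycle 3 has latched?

register = 3

WS (2×2). Following PE[1][1] plus its west/north inputs:
  @0  [0,1]  acc 0  |  →0  ↓0
  @0  [1,0]  acc 0  |  →0  ↓0
  @0  [1,1]  acc 0  |  →0  ↓0
  @1  [0,1]  acc 5  |  →1  ↓5
  @1  [1,0]  acc 32  |  →5  ↓32
  @1  [1,1]  acc 0  |  →0  ↓0
  @2  [0,1]  acc 5  |  →1  ↓5
  @2  [1,0]  acc 20  |  →3  ↓20
  @2  [1,1]  acc 35  |  →5  ↓35
  @3  [0,1]  acc 0  |  →0  ↓0
  @3  [1,0]  acc 0  |  →0  ↓0
  @3  [1,1]  acc 23  |  →3  ↓23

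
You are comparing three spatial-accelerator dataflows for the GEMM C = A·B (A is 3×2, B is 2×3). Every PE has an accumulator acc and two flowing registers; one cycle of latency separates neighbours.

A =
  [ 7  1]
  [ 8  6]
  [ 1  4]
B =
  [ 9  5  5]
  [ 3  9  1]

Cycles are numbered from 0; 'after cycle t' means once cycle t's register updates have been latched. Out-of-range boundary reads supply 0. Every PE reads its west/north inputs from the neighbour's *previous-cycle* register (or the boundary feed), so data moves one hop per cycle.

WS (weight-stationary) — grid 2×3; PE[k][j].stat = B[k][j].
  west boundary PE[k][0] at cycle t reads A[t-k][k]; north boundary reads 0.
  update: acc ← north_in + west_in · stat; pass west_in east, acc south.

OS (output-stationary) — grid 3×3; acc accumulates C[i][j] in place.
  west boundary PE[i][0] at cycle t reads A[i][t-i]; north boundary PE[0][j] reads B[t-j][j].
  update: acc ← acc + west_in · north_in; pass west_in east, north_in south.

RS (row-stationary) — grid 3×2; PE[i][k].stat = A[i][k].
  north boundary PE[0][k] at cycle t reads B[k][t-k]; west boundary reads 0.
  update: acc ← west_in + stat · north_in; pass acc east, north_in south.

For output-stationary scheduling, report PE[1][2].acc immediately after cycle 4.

OS on a 3×3 grid — tracing PE[1][2] and its feeders:
  [0] (0,2) acc=0 (h:0 v:0)
  [0] (1,1) acc=0 (h:0 v:0)
  [0] (1,2) acc=0 (h:0 v:0)
  [1] (0,2) acc=0 (h:0 v:0)
  [1] (1,1) acc=0 (h:0 v:0)
  [1] (1,2) acc=0 (h:0 v:0)
  [2] (0,2) acc=35 (h:7 v:5)
  [2] (1,1) acc=40 (h:8 v:5)
  [2] (1,2) acc=0 (h:0 v:0)
  [3] (0,2) acc=36 (h:1 v:1)
  [3] (1,1) acc=94 (h:6 v:9)
  [3] (1,2) acc=40 (h:8 v:5)
  [4] (0,2) acc=36 (h:0 v:0)
  [4] (1,1) acc=94 (h:0 v:0)
  [4] (1,2) acc=46 (h:6 v:1)

PE[1][2].acc = 46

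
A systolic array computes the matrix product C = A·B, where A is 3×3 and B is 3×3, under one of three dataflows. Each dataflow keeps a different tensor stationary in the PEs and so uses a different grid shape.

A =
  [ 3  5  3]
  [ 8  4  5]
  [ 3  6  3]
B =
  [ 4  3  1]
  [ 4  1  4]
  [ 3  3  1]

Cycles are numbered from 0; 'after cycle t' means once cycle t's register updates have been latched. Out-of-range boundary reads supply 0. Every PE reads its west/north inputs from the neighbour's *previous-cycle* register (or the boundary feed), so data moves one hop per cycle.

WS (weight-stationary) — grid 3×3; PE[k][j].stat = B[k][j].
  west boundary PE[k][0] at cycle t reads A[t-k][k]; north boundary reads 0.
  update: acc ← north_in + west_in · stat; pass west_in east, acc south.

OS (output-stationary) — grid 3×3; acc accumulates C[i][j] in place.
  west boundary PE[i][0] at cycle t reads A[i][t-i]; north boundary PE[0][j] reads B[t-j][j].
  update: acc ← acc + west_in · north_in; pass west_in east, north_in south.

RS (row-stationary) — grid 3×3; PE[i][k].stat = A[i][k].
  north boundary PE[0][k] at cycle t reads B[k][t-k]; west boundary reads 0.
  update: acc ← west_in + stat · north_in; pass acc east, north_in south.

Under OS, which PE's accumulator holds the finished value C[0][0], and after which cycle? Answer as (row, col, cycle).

OS — PE[0][0] is where C[0][0] collects:
  @0  [0,0]  acc 12  |  →3  ↓4
  @1  [0,0]  acc 32  |  →5  ↓4
  @2  [0,0]  acc 41  |  →3  ↓3

(row, col, cycle) = (0, 0, 2)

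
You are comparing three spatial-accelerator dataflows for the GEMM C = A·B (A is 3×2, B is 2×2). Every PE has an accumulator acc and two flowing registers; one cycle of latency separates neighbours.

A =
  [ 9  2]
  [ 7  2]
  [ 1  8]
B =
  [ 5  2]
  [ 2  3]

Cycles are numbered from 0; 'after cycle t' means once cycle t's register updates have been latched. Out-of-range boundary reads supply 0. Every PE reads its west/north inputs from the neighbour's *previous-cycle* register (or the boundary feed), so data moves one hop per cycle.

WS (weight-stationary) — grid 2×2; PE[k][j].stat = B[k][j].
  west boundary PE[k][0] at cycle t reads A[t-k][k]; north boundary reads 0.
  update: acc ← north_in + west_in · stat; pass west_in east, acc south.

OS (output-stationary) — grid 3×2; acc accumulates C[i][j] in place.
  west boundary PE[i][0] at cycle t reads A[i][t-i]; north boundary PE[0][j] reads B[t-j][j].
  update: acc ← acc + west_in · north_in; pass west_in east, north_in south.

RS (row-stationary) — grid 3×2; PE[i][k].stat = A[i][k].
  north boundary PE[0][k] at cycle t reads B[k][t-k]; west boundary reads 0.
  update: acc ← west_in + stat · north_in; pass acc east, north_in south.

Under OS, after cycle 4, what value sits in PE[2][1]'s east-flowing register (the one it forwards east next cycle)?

OS (3×2). Following PE[2][1] plus its west/north inputs:
  c0 r1c1: 0 / 0 / 0
  c0 r2c0: 0 / 0 / 0
  c0 r2c1: 0 / 0 / 0
  c1 r1c1: 0 / 0 / 0
  c1 r2c0: 0 / 0 / 0
  c1 r2c1: 0 / 0 / 0
  c2 r1c1: 14 / 7 / 2
  c2 r2c0: 5 / 1 / 5
  c2 r2c1: 0 / 0 / 0
  c3 r1c1: 20 / 2 / 3
  c3 r2c0: 21 / 8 / 2
  c3 r2c1: 2 / 1 / 2
  c4 r1c1: 20 / 0 / 0
  c4 r2c0: 21 / 0 / 0
  c4 r2c1: 26 / 8 / 3

register = 8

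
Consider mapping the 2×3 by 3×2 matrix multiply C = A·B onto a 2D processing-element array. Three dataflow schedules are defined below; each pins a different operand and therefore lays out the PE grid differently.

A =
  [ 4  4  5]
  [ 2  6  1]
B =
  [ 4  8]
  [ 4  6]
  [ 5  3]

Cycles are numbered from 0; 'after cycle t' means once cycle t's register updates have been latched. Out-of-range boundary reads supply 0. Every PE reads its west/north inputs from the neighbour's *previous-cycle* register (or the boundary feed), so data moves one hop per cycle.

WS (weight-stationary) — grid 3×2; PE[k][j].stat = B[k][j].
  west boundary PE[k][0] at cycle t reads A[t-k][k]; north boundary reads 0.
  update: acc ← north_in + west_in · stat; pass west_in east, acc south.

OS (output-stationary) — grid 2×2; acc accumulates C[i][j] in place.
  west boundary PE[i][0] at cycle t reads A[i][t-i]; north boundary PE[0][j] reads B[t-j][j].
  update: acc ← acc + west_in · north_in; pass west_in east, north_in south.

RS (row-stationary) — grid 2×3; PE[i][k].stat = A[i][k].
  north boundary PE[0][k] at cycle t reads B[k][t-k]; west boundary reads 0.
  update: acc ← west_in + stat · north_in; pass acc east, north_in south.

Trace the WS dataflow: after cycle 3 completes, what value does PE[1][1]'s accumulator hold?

WS (3×2). Following PE[1][1] plus its west/north inputs:
  [0] (0,1) acc=0 (h:0 v:0)
  [0] (1,0) acc=0 (h:0 v:0)
  [0] (1,1) acc=0 (h:0 v:0)
  [1] (0,1) acc=32 (h:4 v:32)
  [1] (1,0) acc=32 (h:4 v:32)
  [1] (1,1) acc=0 (h:0 v:0)
  [2] (0,1) acc=16 (h:2 v:16)
  [2] (1,0) acc=32 (h:6 v:32)
  [2] (1,1) acc=56 (h:4 v:56)
  [3] (0,1) acc=0 (h:0 v:0)
  [3] (1,0) acc=0 (h:0 v:0)
  [3] (1,1) acc=52 (h:6 v:52)

PE[1][1].acc = 52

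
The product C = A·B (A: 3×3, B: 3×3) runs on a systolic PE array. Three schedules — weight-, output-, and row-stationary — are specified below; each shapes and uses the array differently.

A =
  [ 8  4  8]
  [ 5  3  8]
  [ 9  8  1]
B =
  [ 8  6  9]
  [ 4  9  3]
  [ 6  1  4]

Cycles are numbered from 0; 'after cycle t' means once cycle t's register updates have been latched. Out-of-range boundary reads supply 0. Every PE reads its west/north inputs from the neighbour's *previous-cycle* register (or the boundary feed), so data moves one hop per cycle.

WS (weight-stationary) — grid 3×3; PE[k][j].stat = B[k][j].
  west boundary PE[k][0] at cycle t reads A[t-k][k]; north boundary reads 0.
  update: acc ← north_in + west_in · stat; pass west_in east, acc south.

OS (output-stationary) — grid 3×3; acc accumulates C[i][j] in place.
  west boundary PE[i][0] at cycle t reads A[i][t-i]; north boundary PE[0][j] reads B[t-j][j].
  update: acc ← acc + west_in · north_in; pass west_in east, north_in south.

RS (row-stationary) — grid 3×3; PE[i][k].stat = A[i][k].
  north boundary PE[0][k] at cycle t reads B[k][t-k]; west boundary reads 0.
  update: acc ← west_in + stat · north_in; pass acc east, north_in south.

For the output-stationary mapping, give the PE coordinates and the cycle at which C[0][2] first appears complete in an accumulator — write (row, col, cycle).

OS — PE[0][2] is where C[0][2] collects:
  @0  [0,2]  acc 0  |  →0  ↓0
  @1  [0,2]  acc 0  |  →0  ↓0
  @2  [0,2]  acc 72  |  →8  ↓9
  @3  [0,2]  acc 84  |  →4  ↓3
  @4  [0,2]  acc 116  |  →8  ↓4

(row, col, cycle) = (0, 2, 4)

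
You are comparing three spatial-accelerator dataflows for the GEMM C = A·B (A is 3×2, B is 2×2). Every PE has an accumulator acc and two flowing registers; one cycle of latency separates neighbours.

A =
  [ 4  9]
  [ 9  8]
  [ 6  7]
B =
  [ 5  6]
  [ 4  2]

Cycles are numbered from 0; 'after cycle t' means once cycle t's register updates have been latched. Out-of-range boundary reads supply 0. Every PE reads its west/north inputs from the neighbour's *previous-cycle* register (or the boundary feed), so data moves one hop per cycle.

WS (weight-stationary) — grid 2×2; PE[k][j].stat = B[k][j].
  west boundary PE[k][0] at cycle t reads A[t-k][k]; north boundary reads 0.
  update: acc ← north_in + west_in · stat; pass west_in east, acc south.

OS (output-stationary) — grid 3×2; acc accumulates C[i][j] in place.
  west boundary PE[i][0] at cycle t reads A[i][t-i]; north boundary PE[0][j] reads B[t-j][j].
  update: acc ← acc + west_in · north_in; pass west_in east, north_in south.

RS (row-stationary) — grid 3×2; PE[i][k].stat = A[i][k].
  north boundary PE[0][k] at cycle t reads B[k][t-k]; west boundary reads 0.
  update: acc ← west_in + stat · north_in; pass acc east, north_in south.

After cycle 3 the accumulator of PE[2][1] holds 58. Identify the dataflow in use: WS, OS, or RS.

WS: PE[2][1] is outside its 2×2 grid.
— OS: 3×2; PE[2][1] trace:
  @0  [2,1]  acc 0  |  →0  ↓0
  @1  [2,1]  acc 0  |  →0  ↓0
  @2  [2,1]  acc 0  |  →0  ↓0
  @3  [2,1]  acc 36  |  →6  ↓6
— RS: 3×2; PE[2][1] trace:
  @0  [2,1]  acc 0  |  →0  ↓0
  @1  [2,1]  acc 0  |  →0  ↓0
  @2  [2,1]  acc 0  |  →0  ↓0
  @3  [2,1]  acc 58  |  →58  ↓4

dataflow = RS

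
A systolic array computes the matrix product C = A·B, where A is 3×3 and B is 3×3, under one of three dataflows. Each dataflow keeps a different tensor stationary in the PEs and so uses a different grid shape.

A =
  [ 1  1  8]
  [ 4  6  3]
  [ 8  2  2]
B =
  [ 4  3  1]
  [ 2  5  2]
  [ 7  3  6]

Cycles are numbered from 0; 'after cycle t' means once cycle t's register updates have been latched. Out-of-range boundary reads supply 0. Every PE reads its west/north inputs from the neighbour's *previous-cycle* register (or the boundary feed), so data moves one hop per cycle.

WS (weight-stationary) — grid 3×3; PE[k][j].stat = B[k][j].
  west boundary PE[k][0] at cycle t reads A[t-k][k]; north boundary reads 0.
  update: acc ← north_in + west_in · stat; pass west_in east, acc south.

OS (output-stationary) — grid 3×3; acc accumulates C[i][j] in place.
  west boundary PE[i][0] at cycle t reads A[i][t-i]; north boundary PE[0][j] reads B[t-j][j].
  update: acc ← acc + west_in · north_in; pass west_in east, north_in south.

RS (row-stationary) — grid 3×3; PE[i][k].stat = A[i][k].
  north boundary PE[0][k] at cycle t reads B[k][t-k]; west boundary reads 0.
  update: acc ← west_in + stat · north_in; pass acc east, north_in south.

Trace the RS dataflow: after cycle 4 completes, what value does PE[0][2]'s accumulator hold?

RS 3×3: PE[0][2] cycle-by-cycle (with neighbour feeds):
  cycle 0: PE[0][1] → acc 0, east 0, south 0
  cycle 0: PE[0][2] → acc 0, east 0, south 0
  cycle 1: PE[0][1] → acc 6, east 6, south 2
  cycle 1: PE[0][2] → acc 0, east 0, south 0
  cycle 2: PE[0][1] → acc 8, east 8, south 5
  cycle 2: PE[0][2] → acc 62, east 62, south 7
  cycle 3: PE[0][1] → acc 3, east 3, south 2
  cycle 3: PE[0][2] → acc 32, east 32, south 3
  cycle 4: PE[0][1] → acc 0, east 0, south 0
  cycle 4: PE[0][2] → acc 51, east 51, south 6

PE[0][2].acc = 51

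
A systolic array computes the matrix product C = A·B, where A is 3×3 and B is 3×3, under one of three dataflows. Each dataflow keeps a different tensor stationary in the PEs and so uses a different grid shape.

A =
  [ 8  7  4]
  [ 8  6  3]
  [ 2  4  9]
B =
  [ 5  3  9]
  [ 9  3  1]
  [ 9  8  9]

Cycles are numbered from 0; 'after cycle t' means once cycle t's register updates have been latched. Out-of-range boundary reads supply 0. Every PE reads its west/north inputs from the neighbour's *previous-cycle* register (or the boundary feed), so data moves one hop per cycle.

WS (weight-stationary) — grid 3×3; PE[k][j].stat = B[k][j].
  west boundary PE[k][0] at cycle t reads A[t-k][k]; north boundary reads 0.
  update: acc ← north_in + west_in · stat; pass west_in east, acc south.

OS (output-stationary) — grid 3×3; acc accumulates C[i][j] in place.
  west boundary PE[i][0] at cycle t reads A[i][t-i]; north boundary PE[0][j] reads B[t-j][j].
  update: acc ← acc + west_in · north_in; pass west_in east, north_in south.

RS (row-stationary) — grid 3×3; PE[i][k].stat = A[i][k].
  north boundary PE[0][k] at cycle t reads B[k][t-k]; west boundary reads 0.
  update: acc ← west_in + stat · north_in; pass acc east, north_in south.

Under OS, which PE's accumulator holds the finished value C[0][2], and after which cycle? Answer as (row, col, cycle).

(row, col, cycle) = (0, 2, 4)

OS — PE[0][2] is where C[0][2] collects:
  @0  [0,2]  acc 0  |  →0  ↓0
  @1  [0,2]  acc 0  |  →0  ↓0
  @2  [0,2]  acc 72  |  →8  ↓9
  @3  [0,2]  acc 79  |  →7  ↓1
  @4  [0,2]  acc 115  |  →4  ↓9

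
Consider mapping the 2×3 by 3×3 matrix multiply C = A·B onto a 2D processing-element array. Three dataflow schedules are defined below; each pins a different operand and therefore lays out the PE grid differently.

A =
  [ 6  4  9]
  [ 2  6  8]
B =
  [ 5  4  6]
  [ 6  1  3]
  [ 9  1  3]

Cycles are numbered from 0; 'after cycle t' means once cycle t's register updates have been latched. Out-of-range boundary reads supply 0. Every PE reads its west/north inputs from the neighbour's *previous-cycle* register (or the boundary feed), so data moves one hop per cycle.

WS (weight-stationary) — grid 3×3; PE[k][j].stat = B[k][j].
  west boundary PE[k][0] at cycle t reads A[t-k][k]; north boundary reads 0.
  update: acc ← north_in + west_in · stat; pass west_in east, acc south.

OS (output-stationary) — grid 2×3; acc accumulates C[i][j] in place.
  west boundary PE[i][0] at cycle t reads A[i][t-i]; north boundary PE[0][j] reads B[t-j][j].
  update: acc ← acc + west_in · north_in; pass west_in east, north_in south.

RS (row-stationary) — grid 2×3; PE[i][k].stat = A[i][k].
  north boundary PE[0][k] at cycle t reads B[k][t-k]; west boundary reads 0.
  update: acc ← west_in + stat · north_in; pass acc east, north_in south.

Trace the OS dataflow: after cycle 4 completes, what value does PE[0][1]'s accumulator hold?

PE[0][1].acc = 37

OS (2×3). Following PE[0][1] plus its west/north inputs:
  c0 r0c0: 30 / 6 / 5
  c0 r0c1: 0 / 0 / 0
  c1 r0c0: 54 / 4 / 6
  c1 r0c1: 24 / 6 / 4
  c2 r0c0: 135 / 9 / 9
  c2 r0c1: 28 / 4 / 1
  c3 r0c0: 135 / 0 / 0
  c3 r0c1: 37 / 9 / 1
  c4 r0c0: 135 / 0 / 0
  c4 r0c1: 37 / 0 / 0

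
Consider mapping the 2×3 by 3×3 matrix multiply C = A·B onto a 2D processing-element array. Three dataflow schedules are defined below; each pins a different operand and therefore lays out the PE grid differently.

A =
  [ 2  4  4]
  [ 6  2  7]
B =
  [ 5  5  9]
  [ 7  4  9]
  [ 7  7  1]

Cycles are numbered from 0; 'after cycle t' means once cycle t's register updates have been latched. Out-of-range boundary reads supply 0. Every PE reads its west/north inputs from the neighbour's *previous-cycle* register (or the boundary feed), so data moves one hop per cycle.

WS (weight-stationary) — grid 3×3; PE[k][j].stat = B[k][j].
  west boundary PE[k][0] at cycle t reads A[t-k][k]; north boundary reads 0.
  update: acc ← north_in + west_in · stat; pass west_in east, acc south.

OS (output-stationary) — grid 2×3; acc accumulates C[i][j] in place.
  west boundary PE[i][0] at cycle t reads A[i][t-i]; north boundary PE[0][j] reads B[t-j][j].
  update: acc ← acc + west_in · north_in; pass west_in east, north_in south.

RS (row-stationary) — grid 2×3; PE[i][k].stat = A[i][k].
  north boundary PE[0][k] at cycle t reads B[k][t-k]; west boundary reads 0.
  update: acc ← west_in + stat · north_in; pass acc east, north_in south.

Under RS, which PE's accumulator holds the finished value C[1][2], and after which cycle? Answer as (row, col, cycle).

(row, col, cycle) = (1, 2, 5)

RS — PE[1][2] is where C[1][2] collects:
  after 0 — PE[1][2] acc=0, pass-E 0, pass-S 0
  after 1 — PE[1][2] acc=0, pass-E 0, pass-S 0
  after 2 — PE[1][2] acc=0, pass-E 0, pass-S 0
  after 3 — PE[1][2] acc=93, pass-E 93, pass-S 7
  after 4 — PE[1][2] acc=87, pass-E 87, pass-S 7
  after 5 — PE[1][2] acc=79, pass-E 79, pass-S 1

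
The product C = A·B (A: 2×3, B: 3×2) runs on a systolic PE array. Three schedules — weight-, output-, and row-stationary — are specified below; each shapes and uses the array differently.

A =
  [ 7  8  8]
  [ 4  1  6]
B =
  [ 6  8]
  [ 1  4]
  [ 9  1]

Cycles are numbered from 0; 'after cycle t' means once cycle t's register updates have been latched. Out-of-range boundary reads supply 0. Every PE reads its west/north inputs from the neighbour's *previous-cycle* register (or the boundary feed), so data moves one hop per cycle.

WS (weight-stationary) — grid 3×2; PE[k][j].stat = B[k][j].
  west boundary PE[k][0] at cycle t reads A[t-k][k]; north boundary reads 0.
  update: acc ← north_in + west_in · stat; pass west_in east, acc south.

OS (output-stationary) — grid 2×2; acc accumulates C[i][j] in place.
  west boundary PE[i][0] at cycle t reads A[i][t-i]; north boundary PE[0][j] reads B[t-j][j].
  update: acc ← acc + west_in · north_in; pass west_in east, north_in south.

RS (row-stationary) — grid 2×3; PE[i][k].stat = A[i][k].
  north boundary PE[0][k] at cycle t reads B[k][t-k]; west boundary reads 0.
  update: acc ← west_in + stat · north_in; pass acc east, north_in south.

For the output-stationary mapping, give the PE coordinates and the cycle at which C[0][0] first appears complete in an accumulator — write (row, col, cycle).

(row, col, cycle) = (0, 0, 2)

OS: C[0][0] accumulates in PE[0][0]:
  [0] (0,0) acc=42 (h:7 v:6)
  [1] (0,0) acc=50 (h:8 v:1)
  [2] (0,0) acc=122 (h:8 v:9)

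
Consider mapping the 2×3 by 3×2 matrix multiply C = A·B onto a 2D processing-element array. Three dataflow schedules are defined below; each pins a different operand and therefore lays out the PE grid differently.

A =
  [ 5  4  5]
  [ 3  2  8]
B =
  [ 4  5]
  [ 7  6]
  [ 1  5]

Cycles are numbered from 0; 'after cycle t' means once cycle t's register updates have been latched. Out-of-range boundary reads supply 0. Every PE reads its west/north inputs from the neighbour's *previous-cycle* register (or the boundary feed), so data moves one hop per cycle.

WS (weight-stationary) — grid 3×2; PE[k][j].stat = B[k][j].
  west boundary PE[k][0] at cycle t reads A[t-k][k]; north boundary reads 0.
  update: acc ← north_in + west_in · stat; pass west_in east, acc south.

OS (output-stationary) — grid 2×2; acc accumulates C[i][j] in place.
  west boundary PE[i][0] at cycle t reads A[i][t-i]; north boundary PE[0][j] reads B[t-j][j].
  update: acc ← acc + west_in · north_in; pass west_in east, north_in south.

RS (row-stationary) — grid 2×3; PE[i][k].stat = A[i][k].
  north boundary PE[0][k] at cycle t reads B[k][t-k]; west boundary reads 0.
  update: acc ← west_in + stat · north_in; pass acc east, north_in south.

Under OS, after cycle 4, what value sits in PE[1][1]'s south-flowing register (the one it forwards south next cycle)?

OS (2×2). Following PE[1][1] plus its west/north inputs:
  [0] (0,1) acc=0 (h:0 v:0)
  [0] (1,0) acc=0 (h:0 v:0)
  [0] (1,1) acc=0 (h:0 v:0)
  [1] (0,1) acc=25 (h:5 v:5)
  [1] (1,0) acc=12 (h:3 v:4)
  [1] (1,1) acc=0 (h:0 v:0)
  [2] (0,1) acc=49 (h:4 v:6)
  [2] (1,0) acc=26 (h:2 v:7)
  [2] (1,1) acc=15 (h:3 v:5)
  [3] (0,1) acc=74 (h:5 v:5)
  [3] (1,0) acc=34 (h:8 v:1)
  [3] (1,1) acc=27 (h:2 v:6)
  [4] (0,1) acc=74 (h:0 v:0)
  [4] (1,0) acc=34 (h:0 v:0)
  [4] (1,1) acc=67 (h:8 v:5)

register = 5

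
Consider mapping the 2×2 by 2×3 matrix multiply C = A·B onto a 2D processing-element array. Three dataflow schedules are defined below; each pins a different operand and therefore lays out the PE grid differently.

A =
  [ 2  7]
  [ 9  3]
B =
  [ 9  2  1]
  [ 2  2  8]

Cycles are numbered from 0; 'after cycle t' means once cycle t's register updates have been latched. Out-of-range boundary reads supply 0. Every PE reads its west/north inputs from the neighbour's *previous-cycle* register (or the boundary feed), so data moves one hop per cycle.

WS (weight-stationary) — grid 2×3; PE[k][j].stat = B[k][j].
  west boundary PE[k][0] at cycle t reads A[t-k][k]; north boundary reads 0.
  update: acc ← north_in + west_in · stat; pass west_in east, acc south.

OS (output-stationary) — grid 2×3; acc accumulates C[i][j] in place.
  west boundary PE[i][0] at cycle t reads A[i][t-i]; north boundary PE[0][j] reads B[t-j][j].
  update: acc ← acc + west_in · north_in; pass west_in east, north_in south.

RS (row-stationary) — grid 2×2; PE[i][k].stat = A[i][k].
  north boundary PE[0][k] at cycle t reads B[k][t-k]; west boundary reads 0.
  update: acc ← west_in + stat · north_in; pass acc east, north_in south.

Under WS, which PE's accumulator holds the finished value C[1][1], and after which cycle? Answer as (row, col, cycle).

(row, col, cycle) = (1, 1, 3)

Under WS, C[1][1] lands at PE[1][1]:
  t=0 PE[1][1]: acc=0 h=0 v=0
  t=1 PE[1][1]: acc=0 h=0 v=0
  t=2 PE[1][1]: acc=18 h=7 v=18
  t=3 PE[1][1]: acc=24 h=3 v=24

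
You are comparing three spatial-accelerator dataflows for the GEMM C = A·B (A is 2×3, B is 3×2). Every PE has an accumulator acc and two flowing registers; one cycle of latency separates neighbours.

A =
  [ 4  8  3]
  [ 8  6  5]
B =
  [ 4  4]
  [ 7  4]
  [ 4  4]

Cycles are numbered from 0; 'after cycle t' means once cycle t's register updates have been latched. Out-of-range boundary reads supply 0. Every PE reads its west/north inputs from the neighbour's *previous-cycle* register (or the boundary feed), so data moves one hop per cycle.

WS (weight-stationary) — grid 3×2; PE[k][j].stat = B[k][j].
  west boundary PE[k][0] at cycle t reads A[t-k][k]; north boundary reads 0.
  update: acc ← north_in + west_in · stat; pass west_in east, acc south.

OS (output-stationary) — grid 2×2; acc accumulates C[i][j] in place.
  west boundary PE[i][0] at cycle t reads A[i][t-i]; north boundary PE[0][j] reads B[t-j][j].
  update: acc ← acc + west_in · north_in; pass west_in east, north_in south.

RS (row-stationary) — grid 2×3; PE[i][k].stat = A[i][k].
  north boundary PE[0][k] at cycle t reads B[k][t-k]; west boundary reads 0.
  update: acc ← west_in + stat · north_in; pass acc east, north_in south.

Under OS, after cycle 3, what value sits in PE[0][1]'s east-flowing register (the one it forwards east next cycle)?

register = 3

OS 2×2: PE[0][1] cycle-by-cycle (with neighbour feeds):
  step 0 · PE0,0: acc=16; fwd→4 fwd↓4
  step 0 · PE0,1: acc=0; fwd→0 fwd↓0
  step 1 · PE0,0: acc=72; fwd→8 fwd↓7
  step 1 · PE0,1: acc=16; fwd→4 fwd↓4
  step 2 · PE0,0: acc=84; fwd→3 fwd↓4
  step 2 · PE0,1: acc=48; fwd→8 fwd↓4
  step 3 · PE0,0: acc=84; fwd→0 fwd↓0
  step 3 · PE0,1: acc=60; fwd→3 fwd↓4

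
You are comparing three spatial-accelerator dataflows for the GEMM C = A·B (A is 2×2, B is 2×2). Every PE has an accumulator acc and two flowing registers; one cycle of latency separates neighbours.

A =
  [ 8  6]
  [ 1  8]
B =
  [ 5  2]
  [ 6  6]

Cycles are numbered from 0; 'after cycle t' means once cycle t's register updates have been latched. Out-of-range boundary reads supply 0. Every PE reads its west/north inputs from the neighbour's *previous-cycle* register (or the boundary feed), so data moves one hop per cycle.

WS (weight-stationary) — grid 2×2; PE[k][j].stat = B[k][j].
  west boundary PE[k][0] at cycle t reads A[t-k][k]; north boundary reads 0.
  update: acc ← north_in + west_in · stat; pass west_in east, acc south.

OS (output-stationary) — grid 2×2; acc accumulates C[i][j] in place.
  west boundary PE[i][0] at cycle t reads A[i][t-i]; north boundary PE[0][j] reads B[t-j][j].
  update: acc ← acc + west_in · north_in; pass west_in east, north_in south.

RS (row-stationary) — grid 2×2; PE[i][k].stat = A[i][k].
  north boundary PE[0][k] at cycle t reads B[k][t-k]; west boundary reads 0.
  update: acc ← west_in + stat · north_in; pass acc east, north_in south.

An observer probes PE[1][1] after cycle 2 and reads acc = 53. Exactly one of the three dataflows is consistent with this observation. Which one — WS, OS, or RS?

WS (2×2 grid), PE[1][1]:
  @0  [1,1]  acc 0  |  →0  ↓0
  @1  [1,1]  acc 0  |  →0  ↓0
  @2  [1,1]  acc 52  |  →6  ↓52
OS (2×2 grid), PE[1][1]:
  @0  [1,1]  acc 0  |  →0  ↓0
  @1  [1,1]  acc 0  |  →0  ↓0
  @2  [1,1]  acc 2  |  →1  ↓2
RS (2×2 grid), PE[1][1]:
  @0  [1,1]  acc 0  |  →0  ↓0
  @1  [1,1]  acc 0  |  →0  ↓0
  @2  [1,1]  acc 53  |  →53  ↓6

dataflow = RS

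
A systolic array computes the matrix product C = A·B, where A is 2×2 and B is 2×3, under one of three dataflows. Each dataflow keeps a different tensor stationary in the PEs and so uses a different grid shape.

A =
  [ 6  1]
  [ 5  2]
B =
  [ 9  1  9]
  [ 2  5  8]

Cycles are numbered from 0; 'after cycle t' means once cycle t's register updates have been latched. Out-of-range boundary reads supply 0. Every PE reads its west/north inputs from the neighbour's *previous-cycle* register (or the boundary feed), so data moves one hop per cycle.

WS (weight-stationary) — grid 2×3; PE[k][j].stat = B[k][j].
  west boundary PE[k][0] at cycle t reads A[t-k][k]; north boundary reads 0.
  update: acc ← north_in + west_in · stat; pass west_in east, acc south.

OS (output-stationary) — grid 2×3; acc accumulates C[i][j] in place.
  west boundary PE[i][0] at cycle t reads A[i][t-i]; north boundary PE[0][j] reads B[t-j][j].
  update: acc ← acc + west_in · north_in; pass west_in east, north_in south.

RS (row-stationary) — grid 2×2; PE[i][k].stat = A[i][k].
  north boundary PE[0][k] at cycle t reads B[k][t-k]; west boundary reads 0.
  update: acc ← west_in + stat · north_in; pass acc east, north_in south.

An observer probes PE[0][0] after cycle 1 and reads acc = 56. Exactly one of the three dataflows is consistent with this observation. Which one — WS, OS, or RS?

dataflow = OS

— WS: 2×3; PE[0][0] trace:
  after 0 — PE[0][0] acc=54, pass-E 6, pass-S 54
  after 1 — PE[0][0] acc=45, pass-E 5, pass-S 45
— OS: 2×3; PE[0][0] trace:
  after 0 — PE[0][0] acc=54, pass-E 6, pass-S 9
  after 1 — PE[0][0] acc=56, pass-E 1, pass-S 2
— RS: 2×2; PE[0][0] trace:
  after 0 — PE[0][0] acc=54, pass-E 54, pass-S 9
  after 1 — PE[0][0] acc=6, pass-E 6, pass-S 1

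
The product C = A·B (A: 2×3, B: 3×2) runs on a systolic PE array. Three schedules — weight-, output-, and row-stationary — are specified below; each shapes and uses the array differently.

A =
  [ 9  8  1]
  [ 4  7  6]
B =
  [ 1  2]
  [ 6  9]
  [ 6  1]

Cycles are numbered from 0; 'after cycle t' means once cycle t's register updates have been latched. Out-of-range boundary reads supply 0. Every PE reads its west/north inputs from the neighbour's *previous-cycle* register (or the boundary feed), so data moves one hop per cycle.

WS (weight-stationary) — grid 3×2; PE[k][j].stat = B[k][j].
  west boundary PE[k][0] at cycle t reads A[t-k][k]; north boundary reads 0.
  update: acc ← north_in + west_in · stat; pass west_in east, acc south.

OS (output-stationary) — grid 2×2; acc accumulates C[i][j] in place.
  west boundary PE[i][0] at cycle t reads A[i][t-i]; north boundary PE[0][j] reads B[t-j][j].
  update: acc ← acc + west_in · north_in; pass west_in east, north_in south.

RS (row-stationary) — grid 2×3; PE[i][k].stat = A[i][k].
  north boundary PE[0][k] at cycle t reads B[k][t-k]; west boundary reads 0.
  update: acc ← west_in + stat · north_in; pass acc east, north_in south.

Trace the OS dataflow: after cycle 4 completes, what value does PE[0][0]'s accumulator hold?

OS (2×2). Following PE[0][0] plus its west/north inputs:
  after 0 — PE[0][0] acc=9, pass-E 9, pass-S 1
  after 1 — PE[0][0] acc=57, pass-E 8, pass-S 6
  after 2 — PE[0][0] acc=63, pass-E 1, pass-S 6
  after 3 — PE[0][0] acc=63, pass-E 0, pass-S 0
  after 4 — PE[0][0] acc=63, pass-E 0, pass-S 0

PE[0][0].acc = 63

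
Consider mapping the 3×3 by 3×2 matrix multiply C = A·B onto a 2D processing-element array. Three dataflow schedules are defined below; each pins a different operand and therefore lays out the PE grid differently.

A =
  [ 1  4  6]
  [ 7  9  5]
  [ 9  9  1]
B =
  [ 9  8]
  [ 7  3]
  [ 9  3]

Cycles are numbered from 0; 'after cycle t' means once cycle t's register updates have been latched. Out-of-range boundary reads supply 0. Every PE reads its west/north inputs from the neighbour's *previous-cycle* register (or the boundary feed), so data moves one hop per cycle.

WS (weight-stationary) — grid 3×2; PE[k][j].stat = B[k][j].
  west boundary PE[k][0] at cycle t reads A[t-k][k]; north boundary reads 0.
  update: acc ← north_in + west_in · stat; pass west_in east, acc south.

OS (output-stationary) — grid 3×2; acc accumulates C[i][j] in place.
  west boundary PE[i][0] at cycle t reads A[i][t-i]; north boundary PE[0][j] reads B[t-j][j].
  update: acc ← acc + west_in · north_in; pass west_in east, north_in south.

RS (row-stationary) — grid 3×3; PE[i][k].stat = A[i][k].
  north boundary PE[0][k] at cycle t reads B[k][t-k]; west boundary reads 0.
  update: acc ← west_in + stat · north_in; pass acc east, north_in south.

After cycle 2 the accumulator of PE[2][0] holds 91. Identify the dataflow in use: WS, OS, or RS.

WS (3×2 grid), PE[2][0]:
  cycle 0: PE[2][0] → acc 0, east 0, south 0
  cycle 1: PE[2][0] → acc 0, east 0, south 0
  cycle 2: PE[2][0] → acc 91, east 6, south 91
OS (3×2 grid), PE[2][0]:
  cycle 0: PE[2][0] → acc 0, east 0, south 0
  cycle 1: PE[2][0] → acc 0, east 0, south 0
  cycle 2: PE[2][0] → acc 81, east 9, south 9
RS (3×3 grid), PE[2][0]:
  cycle 0: PE[2][0] → acc 0, east 0, south 0
  cycle 1: PE[2][0] → acc 0, east 0, south 0
  cycle 2: PE[2][0] → acc 81, east 81, south 9

dataflow = WS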